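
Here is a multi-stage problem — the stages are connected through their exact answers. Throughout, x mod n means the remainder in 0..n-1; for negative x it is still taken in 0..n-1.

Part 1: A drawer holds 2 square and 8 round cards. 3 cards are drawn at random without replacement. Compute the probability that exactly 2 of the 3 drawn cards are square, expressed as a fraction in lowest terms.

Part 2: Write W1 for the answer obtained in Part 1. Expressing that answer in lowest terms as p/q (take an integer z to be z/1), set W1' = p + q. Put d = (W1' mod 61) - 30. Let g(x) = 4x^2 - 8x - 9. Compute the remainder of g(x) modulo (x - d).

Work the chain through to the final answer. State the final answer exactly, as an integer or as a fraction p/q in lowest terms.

Part 1: total draws C(10,3) = 120; favorable C(2,2)*C(8,1) = 8; P = 1/15; answer 1/15
Part 2: W1 = 1/15; threaded value p + q = 16; d = -14; remainder = value at the root: 4*(-14)^2 - 8*(-14)^1 - 9 = (784) + (112) + (-9) = 887; answer 887

887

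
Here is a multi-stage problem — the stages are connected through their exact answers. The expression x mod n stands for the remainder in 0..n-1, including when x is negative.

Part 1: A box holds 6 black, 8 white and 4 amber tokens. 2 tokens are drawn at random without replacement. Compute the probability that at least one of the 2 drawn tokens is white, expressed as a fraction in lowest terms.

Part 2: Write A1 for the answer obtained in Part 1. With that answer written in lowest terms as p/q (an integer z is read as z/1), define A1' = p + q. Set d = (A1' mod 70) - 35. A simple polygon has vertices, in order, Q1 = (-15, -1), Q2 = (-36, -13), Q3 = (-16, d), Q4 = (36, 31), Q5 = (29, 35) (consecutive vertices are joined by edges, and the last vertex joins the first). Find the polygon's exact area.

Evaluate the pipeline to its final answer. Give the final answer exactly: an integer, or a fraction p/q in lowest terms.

372

Part 1: total draws C(18,2) = 153; complement C(10,2) = 45; favorable 153 - 45 = 108; P = 12/17; answer 12/17
Part 2: A1 = 12/17; threaded value p + q = 29; d = -6; cross terms: (-15*-13 - -36*-1)=159, (-36*-6 - -16*-13)=8, (-16*31 - 36*-6)=-280, (36*35 - 29*31)=361, (29*-1 - -15*35)=496; twice the area = |744| = 744; area = 372; answer 372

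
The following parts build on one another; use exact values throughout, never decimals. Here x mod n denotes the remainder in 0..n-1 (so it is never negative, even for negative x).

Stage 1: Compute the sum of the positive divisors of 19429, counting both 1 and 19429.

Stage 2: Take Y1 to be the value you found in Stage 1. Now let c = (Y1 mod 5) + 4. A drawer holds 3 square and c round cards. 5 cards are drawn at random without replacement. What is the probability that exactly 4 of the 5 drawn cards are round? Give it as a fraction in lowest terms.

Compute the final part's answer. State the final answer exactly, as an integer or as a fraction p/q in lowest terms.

1/7

Stage 1: 19429 is prime, so its only divisors are 1 and 19429; sigma = 1 + 19429 = 19430; answer 19430
Stage 2: Y1 = 19430; c = 4; total draws C(7,5) = 21; favorable C(4,4)*C(3,1) = 3; P = 1/7; answer 1/7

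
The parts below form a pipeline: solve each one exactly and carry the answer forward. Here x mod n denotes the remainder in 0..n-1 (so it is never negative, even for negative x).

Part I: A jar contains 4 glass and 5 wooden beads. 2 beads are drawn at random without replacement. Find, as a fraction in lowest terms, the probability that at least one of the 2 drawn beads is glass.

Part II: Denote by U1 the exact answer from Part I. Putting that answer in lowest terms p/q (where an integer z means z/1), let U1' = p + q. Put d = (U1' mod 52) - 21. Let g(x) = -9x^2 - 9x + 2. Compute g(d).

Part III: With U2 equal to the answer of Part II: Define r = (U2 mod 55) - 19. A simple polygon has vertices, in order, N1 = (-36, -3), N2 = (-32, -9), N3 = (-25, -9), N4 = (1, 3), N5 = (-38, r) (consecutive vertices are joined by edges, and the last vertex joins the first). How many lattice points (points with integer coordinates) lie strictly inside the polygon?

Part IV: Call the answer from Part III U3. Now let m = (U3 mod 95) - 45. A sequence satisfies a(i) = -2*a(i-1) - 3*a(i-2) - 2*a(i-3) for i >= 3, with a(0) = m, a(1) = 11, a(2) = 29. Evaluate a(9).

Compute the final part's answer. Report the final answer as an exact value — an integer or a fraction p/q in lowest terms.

-1093

Part I: total draws C(9,2) = 36; complement C(5,2) = 10; favorable 36 - 10 = 26; P = 13/18; answer 13/18
Part II: U1 = 13/18; threaded value p + q = 31; d = 10; -9*(10)^2 - 9*(10)^1 + 2 = (-900) + (-90) + (2) = -988; answer -988
Part III: U2 = -988; r = -17; cross terms: (-36*-9 - -32*-3)=228, (-32*-9 - -25*-9)=63, (-25*3 - 1*-9)=-66, (1*-17 - -38*3)=97, (-38*-3 - -36*-17)=-498; twice the area = |-176| = 176; area = 88; boundary points = 2 + 7 + 2 + 1 + 2 = 14; strictly interior points = area - boundary/2 + 1 = 82; answer 82
Part IV: U3 = 82; m = 37; a(3) = -2*(29) - 3*(11) - 2*(37) = -165; iterating: a(3)=-165, a(4)=221, a(5)=-5, a(6)=-323, a(7)=219, a(8)=541, a(9)=-1093; answer -1093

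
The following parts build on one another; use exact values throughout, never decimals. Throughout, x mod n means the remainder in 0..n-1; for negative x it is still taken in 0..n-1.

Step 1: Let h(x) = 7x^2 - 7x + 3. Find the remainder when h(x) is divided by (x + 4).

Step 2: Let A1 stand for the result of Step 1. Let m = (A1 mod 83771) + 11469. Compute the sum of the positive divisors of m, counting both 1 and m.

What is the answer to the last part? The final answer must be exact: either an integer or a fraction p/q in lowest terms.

Step 1: remainder = value at the root: 7*(-4)^2 - 7*(-4)^1 + 3 = (112) + (28) + (3) = 143; answer 143
Step 2: A1 = 143; m = 11612; 11612 = 2^2 * 2903; sigma = (1 + 2 + 4) * (1 + 2903) = 7 * 2904 = 20328; answer 20328

20328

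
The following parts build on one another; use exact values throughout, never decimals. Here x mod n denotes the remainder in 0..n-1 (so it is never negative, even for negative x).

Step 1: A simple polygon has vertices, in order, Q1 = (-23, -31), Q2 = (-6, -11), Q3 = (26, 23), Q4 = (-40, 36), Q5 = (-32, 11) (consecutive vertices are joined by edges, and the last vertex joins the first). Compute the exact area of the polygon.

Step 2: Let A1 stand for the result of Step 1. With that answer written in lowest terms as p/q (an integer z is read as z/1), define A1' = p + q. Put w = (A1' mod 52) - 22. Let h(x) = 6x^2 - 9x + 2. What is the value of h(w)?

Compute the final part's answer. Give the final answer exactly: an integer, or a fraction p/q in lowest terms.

1583

Step 1: cross terms: (-23*-11 - -6*-31)=67, (-6*23 - 26*-11)=148, (26*36 - -40*23)=1856, (-40*11 - -32*36)=712, (-32*-31 - -23*11)=1245; twice the area = |4028| = 4028; area = 2014; answer 2014
Step 2: A1 = 2014; threaded value p + q = 2015; w = 17; 6*(17)^2 - 9*(17)^1 + 2 = (1734) + (-153) + (2) = 1583; answer 1583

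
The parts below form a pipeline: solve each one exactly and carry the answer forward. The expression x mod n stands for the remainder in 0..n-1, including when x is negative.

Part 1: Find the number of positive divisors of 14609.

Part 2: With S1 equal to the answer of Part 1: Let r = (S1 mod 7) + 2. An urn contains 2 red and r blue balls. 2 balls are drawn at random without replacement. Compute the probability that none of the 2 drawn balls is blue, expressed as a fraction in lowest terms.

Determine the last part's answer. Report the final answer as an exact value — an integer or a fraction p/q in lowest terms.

Part 1: 14609 = 7 * 2087; number of divisors = (1+1) * (1+1) = 4; answer 4
Part 2: S1 = 4; r = 6; total draws C(8,2) = 28; favorable C(2,2) = 1; P = 1/28; answer 1/28

1/28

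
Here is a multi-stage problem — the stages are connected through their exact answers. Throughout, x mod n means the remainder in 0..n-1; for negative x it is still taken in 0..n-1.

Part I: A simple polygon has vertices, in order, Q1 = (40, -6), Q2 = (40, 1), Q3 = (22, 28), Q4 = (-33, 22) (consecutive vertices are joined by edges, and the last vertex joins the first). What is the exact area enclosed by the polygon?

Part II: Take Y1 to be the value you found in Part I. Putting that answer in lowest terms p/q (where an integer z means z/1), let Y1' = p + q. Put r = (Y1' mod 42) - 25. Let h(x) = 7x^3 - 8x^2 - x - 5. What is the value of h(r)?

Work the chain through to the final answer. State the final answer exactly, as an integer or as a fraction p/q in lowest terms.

Part I: cross terms: (40*1 - 40*-6)=280, (40*28 - 22*1)=1098, (22*22 - -33*28)=1408, (-33*-6 - 40*22)=-682; twice the area = |2104| = 2104; area = 1052; answer 1052
Part II: Y1 = 1052; threaded value p + q = 1053; r = -22; 7*(-22)^3 - 8*(-22)^2 - 1*(-22)^1 - 5 = (-74536) + (-3872) + (22) + (-5) = -78391; answer -78391

-78391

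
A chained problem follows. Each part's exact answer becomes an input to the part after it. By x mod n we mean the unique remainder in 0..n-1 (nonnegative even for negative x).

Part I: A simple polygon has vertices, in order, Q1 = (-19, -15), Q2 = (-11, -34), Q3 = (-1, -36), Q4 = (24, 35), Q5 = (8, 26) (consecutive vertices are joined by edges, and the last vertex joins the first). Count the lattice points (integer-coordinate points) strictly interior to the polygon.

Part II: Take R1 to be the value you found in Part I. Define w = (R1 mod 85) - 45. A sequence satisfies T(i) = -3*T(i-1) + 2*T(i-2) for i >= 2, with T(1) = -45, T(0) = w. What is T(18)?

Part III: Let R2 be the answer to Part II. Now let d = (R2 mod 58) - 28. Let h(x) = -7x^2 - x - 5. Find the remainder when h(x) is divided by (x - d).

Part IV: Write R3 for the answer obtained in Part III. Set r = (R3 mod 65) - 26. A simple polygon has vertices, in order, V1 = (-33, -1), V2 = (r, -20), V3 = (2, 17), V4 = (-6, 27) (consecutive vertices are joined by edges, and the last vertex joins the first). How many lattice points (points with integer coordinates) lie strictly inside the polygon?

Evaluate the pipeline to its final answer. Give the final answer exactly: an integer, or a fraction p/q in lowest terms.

Part I: cross terms: (-19*-34 - -11*-15)=481, (-11*-36 - -1*-34)=362, (-1*35 - 24*-36)=829, (24*26 - 8*35)=344, (8*-15 - -19*26)=374; twice the area = |2390| = 2390; area = 1195; boundary points = 1 + 2 + 1 + 1 + 1 = 6; strictly interior points = area - boundary/2 + 1 = 1193; answer 1193
Part II: R1 = 1193; w = -42; T(2) = -3*(-45) + 2*(-42) = 51; iterating: T(2)=51, T(3)=-243, T(4)=831, T(5)=-2979, T(6)=10599, T(7)=-37755, T(8)=134463, T(9)=-478899, T(10)=1705623, T(11)=-6074667, T(12)=21635247, T(13)=-77055075, T(14)=274435719, T(15)=-977417307, T(16)=3481123359, T(17)=-12398204691, T(18)=44156860791; answer 44156860791
Part III: R2 = 44156860791; d = -25; remainder = value at the root: -7*(-25)^2 - 1*(-25)^1 - 5 = (-4375) + (25) + (-5) = -4355; answer -4355
Part IV: R3 = -4355; r = -26; cross terms: (-33*-20 - -26*-1)=634, (-26*17 - 2*-20)=-402, (2*27 - -6*17)=156, (-6*-1 - -33*27)=897; twice the area = |1285| = 1285; area = 1285/2; boundary points = 1 + 1 + 2 + 1 = 5; strictly interior points = area - boundary/2 + 1 = 641; answer 641

641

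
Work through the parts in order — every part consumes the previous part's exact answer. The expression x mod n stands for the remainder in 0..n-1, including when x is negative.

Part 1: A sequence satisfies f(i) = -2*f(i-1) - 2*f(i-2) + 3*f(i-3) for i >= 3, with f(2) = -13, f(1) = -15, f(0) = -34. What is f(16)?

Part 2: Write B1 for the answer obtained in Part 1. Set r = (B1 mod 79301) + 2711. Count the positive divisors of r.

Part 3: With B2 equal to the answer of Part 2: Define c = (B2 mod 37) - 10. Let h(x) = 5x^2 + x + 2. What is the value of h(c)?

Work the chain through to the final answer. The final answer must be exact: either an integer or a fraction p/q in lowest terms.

Part 1: f(3) = -2*(-13) - 2*(-15) + 3*(-34) = -46; iterating: f(3)=-46, f(4)=73, f(5)=-93, f(6)=-98, f(7)=601, f(8)=-1285, f(9)=1074, f(10)=2225, f(11)=-10453, f(12)=19678, f(13)=-11775, f(14)=-47165, f(15)=176914, f(16)=-294823; answer -294823
Part 2: B1 = -294823; r = 25092; 25092 = 2^2 * 3^2 * 17 * 41; number of divisors = (2+1) * (2+1) * (1+1) * (1+1) = 36; answer 36
Part 3: B2 = 36; c = 26; 5*(26)^2 + 1*(26)^1 + 2 = (3380) + (26) + (2) = 3408; answer 3408

3408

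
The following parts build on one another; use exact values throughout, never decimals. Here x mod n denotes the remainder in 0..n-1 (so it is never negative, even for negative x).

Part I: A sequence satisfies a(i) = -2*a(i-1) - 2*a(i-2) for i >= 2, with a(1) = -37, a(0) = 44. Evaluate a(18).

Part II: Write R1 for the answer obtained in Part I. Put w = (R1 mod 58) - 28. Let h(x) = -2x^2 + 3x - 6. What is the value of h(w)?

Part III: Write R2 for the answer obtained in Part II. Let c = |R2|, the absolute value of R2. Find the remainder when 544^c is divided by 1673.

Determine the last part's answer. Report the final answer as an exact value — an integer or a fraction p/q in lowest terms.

Part I: a(2) = -2*(-37) - 2*(44) = -14; iterating: a(2)=-14, a(3)=102, a(4)=-176, a(5)=148, a(6)=56, a(7)=-408, a(8)=704, a(9)=-592, a(10)=-224, a(11)=1632, a(12)=-2816, a(13)=2368, a(14)=896, a(15)=-6528, a(16)=11264, a(17)=-9472, a(18)=-3584; answer -3584
Part II: R1 = -3584; w = -16; -2*(-16)^2 + 3*(-16)^1 - 6 = (-512) + (-48) + (-6) = -566; answer -566
Part III: R2 = -566; c = 566; squarings mod 1673: 544^1=544, 544^2=1488, 544^4=765, 544^8=1348, 544^16=226, 544^32=886, 544^64=359, 544^128=60, 544^256=254, 544^512=942; 544^566 = 544^2 * 544^4 * 544^16 * 544^32 * 544^512 = 550 (mod 1673); answer 550

550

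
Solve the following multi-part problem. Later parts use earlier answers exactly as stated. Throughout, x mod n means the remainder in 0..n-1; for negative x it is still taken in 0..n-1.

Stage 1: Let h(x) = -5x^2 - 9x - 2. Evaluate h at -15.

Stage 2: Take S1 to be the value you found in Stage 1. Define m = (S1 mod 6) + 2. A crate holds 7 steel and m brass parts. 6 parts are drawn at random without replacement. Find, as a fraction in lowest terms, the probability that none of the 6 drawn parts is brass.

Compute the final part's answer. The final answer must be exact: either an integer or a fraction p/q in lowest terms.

Stage 1: -5*(-15)^2 - 9*(-15)^1 - 2 = (-1125) + (135) + (-2) = -992; answer -992
Stage 2: S1 = -992; m = 6; total draws C(13,6) = 1716; favorable C(7,6) = 7; P = 7/1716; answer 7/1716

7/1716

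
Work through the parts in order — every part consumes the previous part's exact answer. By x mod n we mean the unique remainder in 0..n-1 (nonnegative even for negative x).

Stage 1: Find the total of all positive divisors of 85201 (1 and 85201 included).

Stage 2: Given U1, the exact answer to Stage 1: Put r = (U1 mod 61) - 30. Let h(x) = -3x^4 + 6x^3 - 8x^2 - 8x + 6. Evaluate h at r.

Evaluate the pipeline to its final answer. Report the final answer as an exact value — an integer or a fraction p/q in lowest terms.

-174202

Stage 1: 85201 is prime, so its only divisors are 1 and 85201; sigma = 1 + 85201 = 85202; answer 85202
Stage 2: U1 = 85202; r = 16; -3*(16)^4 + 6*(16)^3 - 8*(16)^2 - 8*(16)^1 + 6 = (-196608) + (24576) + (-2048) + (-128) + (6) = -174202; answer -174202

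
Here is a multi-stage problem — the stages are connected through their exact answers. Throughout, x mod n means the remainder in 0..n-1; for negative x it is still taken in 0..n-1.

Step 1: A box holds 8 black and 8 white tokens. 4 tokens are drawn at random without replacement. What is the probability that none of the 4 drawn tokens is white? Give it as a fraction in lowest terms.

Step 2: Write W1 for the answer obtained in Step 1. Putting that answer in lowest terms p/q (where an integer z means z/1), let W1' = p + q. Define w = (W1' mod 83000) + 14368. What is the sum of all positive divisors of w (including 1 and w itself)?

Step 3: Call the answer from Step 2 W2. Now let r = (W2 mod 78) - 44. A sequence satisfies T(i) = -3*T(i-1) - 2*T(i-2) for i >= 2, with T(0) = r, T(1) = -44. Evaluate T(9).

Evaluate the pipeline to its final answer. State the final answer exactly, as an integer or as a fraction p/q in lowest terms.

Step 1: total draws C(16,4) = 1820; favorable C(8,4) = 70; P = 1/26; answer 1/26
Step 2: W1 = 1/26; threaded value p + q = 27; w = 14395; 14395 = 5 * 2879; sigma = (1 + 5) * (1 + 2879) = 6 * 2880 = 17280; answer 17280
Step 3: W2 = 17280; r = -2; T(2) = -3*(-44) - 2*(-2) = 136; iterating: T(2)=136, T(3)=-320, T(4)=688, T(5)=-1424, T(6)=2896, T(7)=-5840, T(8)=11728, T(9)=-23504; answer -23504

-23504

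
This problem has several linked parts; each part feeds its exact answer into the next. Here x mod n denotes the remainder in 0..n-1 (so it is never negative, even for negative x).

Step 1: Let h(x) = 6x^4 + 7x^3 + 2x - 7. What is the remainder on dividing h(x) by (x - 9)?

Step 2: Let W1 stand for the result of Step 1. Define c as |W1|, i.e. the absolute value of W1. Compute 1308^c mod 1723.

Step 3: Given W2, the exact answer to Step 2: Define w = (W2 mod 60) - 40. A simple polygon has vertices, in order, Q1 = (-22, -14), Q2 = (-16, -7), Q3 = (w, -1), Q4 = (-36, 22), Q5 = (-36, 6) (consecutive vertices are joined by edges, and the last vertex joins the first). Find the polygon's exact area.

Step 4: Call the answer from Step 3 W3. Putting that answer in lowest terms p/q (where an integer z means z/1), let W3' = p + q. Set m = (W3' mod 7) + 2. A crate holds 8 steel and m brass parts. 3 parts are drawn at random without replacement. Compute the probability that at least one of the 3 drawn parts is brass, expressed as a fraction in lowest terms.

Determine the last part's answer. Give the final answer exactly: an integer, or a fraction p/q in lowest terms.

Step 1: remainder = value at the root: 6*(9)^4 + 7*(9)^3 + 2*(9)^1 - 7 = (39366) + (5103) + (18) + (-7) = 44480; answer 44480
Step 2: W1 = 44480; c = 44480; squarings mod 1723: 1308^1=1308, 1308^2=1648, 1308^4=456, 1308^8=1176, 1308^16=1130, 1308^32=157, 1308^64=527, 1308^128=326, 1308^256=1173, 1308^512=975, 1308^1024=1252, 1308^2048=1297, 1308^4096=561, 1308^8192=1135, 1308^16384=1144, 1308^32768=979; 1308^44480 = 1308^64 * 1308^128 * 1308^256 * 1308^1024 * 1308^2048 * 1308^8192 * 1308^32768 = 695 (mod 1723); answer 695
Step 3: W2 = 695; w = -5; cross terms: (-22*-7 - -16*-14)=-70, (-16*-1 - -5*-7)=-19, (-5*22 - -36*-1)=-146, (-36*6 - -36*22)=576, (-36*-14 - -22*6)=636; twice the area = |977| = 977; area = 977/2; answer 977/2
Step 4: W3 = 977/2; threaded value p + q = 979; m = 8; total draws C(16,3) = 560; complement C(8,3) = 56; favorable 560 - 56 = 504; P = 9/10; answer 9/10

9/10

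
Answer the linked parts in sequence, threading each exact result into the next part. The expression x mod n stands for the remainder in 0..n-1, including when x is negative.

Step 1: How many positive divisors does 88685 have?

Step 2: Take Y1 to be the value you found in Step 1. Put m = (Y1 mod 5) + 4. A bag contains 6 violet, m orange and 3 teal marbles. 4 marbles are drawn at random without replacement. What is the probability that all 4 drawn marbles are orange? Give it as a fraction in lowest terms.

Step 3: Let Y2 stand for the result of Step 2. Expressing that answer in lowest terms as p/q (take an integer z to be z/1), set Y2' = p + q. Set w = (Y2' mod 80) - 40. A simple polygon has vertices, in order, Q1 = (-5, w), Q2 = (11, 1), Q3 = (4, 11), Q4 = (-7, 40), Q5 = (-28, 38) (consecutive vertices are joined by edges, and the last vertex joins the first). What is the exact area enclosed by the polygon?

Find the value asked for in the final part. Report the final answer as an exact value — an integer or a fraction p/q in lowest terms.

794

Step 1: 88685 = 5 * 17737; number of divisors = (1+1) * (1+1) = 4; answer 4
Step 2: Y1 = 4; m = 8; total draws C(17,4) = 2380; favorable C(8,4) = 70; P = 1/34; answer 1/34
Step 3: Y2 = 1/34; threaded value p + q = 35; w = -5; cross terms: (-5*1 - 11*-5)=50, (11*11 - 4*1)=117, (4*40 - -7*11)=237, (-7*38 - -28*40)=854, (-28*-5 - -5*38)=330; twice the area = |1588| = 1588; area = 794; answer 794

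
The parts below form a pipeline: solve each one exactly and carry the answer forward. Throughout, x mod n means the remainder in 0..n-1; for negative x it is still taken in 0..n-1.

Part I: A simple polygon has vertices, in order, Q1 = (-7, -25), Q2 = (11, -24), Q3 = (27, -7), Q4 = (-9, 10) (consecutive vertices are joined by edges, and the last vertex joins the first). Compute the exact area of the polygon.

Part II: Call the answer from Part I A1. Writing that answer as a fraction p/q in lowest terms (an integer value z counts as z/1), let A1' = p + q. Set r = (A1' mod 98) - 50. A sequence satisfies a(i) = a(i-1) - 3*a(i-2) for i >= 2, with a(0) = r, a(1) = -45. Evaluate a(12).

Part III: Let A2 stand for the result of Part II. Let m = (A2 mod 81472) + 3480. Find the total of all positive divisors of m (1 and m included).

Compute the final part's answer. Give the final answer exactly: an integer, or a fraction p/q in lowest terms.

74880

Part I: cross terms: (-7*-24 - 11*-25)=443, (11*-7 - 27*-24)=571, (27*10 - -9*-7)=207, (-9*-25 - -7*10)=295; twice the area = |1516| = 1516; area = 758; answer 758
Part II: A1 = 758; threaded value p + q = 759; r = 23; a(2) = 1*(-45) - 3*(23) = -114; iterating: a(2)=-114, a(3)=21, a(4)=363, a(5)=300, a(6)=-789, a(7)=-1689, a(8)=678, a(9)=5745, a(10)=3711, a(11)=-13524, a(12)=-24657; answer -24657
Part III: A2 = -24657; m = 60295; 60295 = 5 * 31 * 389; sigma = (1 + 5) * (1 + 31) * (1 + 389) = 6 * 32 * 390 = 74880; answer 74880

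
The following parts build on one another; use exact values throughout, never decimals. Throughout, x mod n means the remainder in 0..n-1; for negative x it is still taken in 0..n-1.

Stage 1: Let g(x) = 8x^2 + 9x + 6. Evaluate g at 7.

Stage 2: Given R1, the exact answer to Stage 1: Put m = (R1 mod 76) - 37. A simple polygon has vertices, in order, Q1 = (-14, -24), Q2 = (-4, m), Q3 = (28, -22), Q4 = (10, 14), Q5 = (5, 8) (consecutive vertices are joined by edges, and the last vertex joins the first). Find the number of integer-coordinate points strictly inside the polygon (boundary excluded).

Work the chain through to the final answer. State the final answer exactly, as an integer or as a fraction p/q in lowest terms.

Stage 1: 8*(7)^2 + 9*(7)^1 + 6 = (392) + (63) + (6) = 461; answer 461
Stage 2: R1 = 461; m = -32; cross terms: (-14*-32 - -4*-24)=352, (-4*-22 - 28*-32)=984, (28*14 - 10*-22)=612, (10*8 - 5*14)=10, (5*-24 - -14*8)=-8; twice the area = |1950| = 1950; area = 975; boundary points = 2 + 2 + 18 + 1 + 1 = 24; strictly interior points = area - boundary/2 + 1 = 964; answer 964

964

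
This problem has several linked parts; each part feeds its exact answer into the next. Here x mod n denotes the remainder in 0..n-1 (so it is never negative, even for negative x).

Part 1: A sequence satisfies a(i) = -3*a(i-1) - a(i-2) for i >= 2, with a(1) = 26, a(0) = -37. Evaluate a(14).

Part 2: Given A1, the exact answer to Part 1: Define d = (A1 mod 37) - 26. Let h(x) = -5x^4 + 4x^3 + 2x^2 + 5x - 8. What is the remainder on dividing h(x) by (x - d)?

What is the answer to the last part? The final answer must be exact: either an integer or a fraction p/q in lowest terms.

-151328

Part 1: a(2) = -3*(26) - 1*(-37) = -41; iterating: a(2)=-41, a(3)=97, a(4)=-250, a(5)=653, a(6)=-1709, a(7)=4474, a(8)=-11713, a(9)=30665, a(10)=-80282, a(11)=210181, a(12)=-550261, a(13)=1440602, a(14)=-3771545; answer -3771545
Part 2: A1 = -3771545; d = -13; remainder = value at the root: -5*(-13)^4 + 4*(-13)^3 + 2*(-13)^2 + 5*(-13)^1 - 8 = (-142805) + (-8788) + (338) + (-65) + (-8) = -151328; answer -151328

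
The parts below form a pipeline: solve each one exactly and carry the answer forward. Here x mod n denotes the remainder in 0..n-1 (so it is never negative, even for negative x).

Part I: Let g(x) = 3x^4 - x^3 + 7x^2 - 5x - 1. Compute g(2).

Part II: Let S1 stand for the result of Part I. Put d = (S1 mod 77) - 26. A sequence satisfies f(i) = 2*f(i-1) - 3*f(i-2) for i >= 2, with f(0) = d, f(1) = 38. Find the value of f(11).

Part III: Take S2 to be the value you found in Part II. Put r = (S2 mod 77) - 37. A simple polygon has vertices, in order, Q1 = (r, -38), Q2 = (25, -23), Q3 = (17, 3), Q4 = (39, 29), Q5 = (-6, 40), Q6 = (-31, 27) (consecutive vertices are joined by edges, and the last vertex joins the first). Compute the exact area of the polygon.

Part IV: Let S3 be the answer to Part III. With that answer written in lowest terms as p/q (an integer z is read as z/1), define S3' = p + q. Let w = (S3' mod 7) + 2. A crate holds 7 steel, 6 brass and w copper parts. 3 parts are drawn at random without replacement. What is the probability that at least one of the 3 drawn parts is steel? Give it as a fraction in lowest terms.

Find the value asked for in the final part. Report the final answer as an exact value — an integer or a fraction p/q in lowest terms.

Part I: 3*(2)^4 - 1*(2)^3 + 7*(2)^2 - 5*(2)^1 - 1 = (48) + (-8) + (28) + (-10) + (-1) = 57; answer 57
Part II: S1 = 57; d = 31; f(2) = 2*(38) - 3*(31) = -17; iterating: f(2)=-17, f(3)=-148, f(4)=-245, f(5)=-46, f(6)=643, f(7)=1424, f(8)=919, f(9)=-2434, f(10)=-7625, f(11)=-7948; answer -7948
Part III: S2 = -7948; r = 23; cross terms: (23*-23 - 25*-38)=421, (25*3 - 17*-23)=466, (17*29 - 39*3)=376, (39*40 - -6*29)=1734, (-6*27 - -31*40)=1078, (-31*-38 - 23*27)=557; twice the area = |4632| = 4632; area = 2316; answer 2316
Part IV: S3 = 2316; threaded value p + q = 2317; w = 2; total draws C(15,3) = 455; complement C(8,3) = 56; favorable 455 - 56 = 399; P = 57/65; answer 57/65

57/65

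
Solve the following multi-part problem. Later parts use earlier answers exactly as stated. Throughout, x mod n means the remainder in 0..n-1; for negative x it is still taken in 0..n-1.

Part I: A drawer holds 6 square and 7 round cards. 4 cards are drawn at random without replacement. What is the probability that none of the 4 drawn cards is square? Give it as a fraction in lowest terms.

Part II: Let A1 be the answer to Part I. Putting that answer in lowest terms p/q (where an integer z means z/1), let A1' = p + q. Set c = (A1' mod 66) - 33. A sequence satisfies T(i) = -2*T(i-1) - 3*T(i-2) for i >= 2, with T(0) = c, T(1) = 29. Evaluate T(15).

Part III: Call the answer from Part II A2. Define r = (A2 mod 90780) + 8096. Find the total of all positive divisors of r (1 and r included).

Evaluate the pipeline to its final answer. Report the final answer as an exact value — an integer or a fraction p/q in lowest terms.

38896

Part I: total draws C(13,4) = 715; favorable C(7,4) = 35; P = 7/143; answer 7/143
Part II: A1 = 7/143; threaded value p + q = 150; c = -15; T(2) = -2*(29) - 3*(-15) = -13; iterating: T(2)=-13, T(3)=-61, T(4)=161, T(5)=-139, T(6)=-205, T(7)=827, T(8)=-1039, T(9)=-403, T(10)=3923, T(11)=-6637, T(12)=1505, T(13)=16901, T(14)=-38317, T(15)=25931; answer 25931
Part III: A2 = 25931; r = 34027; 34027 = 7 * 4861; sigma = (1 + 7) * (1 + 4861) = 8 * 4862 = 38896; answer 38896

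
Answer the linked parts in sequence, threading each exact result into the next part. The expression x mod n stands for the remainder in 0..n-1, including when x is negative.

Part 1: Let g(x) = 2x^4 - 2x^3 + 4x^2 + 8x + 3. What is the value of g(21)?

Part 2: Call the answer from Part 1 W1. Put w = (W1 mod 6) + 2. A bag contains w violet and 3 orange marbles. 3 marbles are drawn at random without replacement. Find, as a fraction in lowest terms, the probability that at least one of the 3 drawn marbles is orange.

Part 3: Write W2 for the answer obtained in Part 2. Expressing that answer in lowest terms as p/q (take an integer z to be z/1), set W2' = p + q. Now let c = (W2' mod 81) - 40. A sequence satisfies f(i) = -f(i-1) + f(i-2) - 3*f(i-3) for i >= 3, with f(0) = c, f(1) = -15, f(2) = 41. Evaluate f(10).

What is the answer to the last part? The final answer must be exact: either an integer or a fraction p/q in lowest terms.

Part 1: 2*(21)^4 - 2*(21)^3 + 4*(21)^2 + 8*(21)^1 + 3 = (388962) + (-18522) + (1764) + (168) + (3) = 372375; answer 372375
Part 2: W1 = 372375; w = 5; total draws C(8,3) = 56; complement C(5,3) = 10; favorable 56 - 10 = 46; P = 23/28; answer 23/28
Part 3: W2 = 23/28; threaded value p + q = 51; c = 11; f(3) = -1*(41) + 1*(-15) - 3*(11) = -89; iterating: f(3)=-89, f(4)=175, f(5)=-387, f(6)=829, f(7)=-1741, f(8)=3731, f(9)=-7959, f(10)=16913; answer 16913

16913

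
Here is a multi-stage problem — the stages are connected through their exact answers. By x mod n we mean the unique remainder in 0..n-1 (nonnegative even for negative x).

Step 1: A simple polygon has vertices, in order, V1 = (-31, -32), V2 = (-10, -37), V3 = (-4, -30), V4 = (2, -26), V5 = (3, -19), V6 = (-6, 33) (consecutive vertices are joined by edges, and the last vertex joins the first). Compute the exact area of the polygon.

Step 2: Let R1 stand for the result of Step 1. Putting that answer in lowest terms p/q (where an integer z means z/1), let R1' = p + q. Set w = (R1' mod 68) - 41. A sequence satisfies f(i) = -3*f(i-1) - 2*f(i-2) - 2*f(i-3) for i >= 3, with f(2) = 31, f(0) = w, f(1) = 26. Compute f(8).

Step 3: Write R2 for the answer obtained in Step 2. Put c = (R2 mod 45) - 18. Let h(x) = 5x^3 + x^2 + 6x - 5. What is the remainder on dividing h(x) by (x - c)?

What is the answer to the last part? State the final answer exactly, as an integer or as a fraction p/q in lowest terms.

Step 1: cross terms: (-31*-37 - -10*-32)=827, (-10*-30 - -4*-37)=152, (-4*-26 - 2*-30)=164, (2*-19 - 3*-26)=40, (3*33 - -6*-19)=-15, (-6*-32 - -31*33)=1215; twice the area = |2383| = 2383; area = 2383/2; answer 2383/2
Step 2: R1 = 2383/2; threaded value p + q = 2385; w = -36; f(3) = -3*(31) - 2*(26) - 2*(-36) = -73; iterating: f(3)=-73, f(4)=105, f(5)=-231, f(6)=629, f(7)=-1635, f(8)=4109; answer 4109
Step 3: R2 = 4109; c = -4; remainder = value at the root: 5*(-4)^3 + 1*(-4)^2 + 6*(-4)^1 - 5 = (-320) + (16) + (-24) + (-5) = -333; answer -333

-333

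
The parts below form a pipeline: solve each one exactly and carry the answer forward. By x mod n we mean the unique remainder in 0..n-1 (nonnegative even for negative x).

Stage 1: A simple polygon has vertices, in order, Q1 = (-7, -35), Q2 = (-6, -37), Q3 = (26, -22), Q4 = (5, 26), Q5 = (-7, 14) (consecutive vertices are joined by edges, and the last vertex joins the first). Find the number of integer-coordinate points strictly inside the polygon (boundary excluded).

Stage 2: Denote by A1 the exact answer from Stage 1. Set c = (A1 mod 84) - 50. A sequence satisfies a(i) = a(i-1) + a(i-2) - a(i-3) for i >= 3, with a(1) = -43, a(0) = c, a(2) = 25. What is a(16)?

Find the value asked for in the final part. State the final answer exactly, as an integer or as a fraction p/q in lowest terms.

Stage 1: cross terms: (-7*-37 - -6*-35)=49, (-6*-22 - 26*-37)=1094, (26*26 - 5*-22)=786, (5*14 - -7*26)=252, (-7*-35 - -7*14)=343; twice the area = |2524| = 2524; area = 1262; boundary points = 1 + 1 + 3 + 12 + 49 = 66; strictly interior points = area - boundary/2 + 1 = 1230; answer 1230
Stage 2: A1 = 1230; c = 4; a(3) = 1*(25) + 1*(-43) - 1*(4) = -22; iterating: a(3)=-22, a(4)=46, a(5)=-1, a(6)=67, a(7)=20, a(8)=88, a(9)=41, a(10)=109, a(11)=62, a(12)=130, a(13)=83, a(14)=151, a(15)=104, a(16)=172; answer 172

172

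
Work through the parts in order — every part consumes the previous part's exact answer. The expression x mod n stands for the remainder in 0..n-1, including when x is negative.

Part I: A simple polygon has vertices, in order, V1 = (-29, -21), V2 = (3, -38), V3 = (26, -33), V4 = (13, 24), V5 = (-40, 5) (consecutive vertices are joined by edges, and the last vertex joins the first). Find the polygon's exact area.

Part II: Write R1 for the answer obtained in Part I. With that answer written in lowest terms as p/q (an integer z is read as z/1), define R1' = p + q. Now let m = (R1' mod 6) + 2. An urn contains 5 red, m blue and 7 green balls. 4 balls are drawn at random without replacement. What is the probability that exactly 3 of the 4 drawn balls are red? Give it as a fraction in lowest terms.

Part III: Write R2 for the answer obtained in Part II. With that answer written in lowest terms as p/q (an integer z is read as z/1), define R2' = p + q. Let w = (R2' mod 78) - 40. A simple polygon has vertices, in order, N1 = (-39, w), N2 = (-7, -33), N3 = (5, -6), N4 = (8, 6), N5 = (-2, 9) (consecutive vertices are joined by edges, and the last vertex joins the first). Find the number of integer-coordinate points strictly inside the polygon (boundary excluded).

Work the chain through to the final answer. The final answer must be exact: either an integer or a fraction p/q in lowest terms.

Part I: cross terms: (-29*-38 - 3*-21)=1165, (3*-33 - 26*-38)=889, (26*24 - 13*-33)=1053, (13*5 - -40*24)=1025, (-40*-21 - -29*5)=985; twice the area = |5117| = 5117; area = 5117/2; answer 5117/2
Part II: R1 = 5117/2; threaded value p + q = 5119; m = 3; total draws C(15,4) = 1365; favorable C(5,3)*C(10,1) = 100; P = 20/273; answer 20/273
Part III: R2 = 20/273; threaded value p + q = 293; w = 19; cross terms: (-39*-33 - -7*19)=1420, (-7*-6 - 5*-33)=207, (5*6 - 8*-6)=78, (8*9 - -2*6)=84, (-2*19 - -39*9)=313; twice the area = |2102| = 2102; area = 1051; boundary points = 4 + 3 + 3 + 1 + 1 = 12; strictly interior points = area - boundary/2 + 1 = 1046; answer 1046

1046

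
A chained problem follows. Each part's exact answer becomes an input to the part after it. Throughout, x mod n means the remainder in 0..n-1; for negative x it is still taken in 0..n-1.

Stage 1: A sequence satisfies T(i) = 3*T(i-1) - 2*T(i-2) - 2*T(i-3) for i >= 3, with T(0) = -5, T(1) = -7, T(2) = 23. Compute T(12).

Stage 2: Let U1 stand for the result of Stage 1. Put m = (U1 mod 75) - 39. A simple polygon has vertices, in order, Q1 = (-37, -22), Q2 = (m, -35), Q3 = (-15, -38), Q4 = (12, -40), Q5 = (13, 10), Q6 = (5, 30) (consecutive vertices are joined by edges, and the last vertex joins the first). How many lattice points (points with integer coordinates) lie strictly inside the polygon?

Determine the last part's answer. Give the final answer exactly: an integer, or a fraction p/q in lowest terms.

Stage 1: T(3) = 3*(23) - 2*(-7) - 2*(-5) = 93; iterating: T(3)=93, T(4)=247, T(5)=509, T(6)=847, T(7)=1029, T(8)=375, T(9)=-2627, T(10)=-10689, T(11)=-27563, T(12)=-56057; answer -56057
Stage 2: U1 = -56057; m = 4; cross terms: (-37*-35 - 4*-22)=1383, (4*-38 - -15*-35)=-677, (-15*-40 - 12*-38)=1056, (12*10 - 13*-40)=640, (13*30 - 5*10)=340, (5*-22 - -37*30)=1000; twice the area = |3742| = 3742; area = 1871; boundary points = 1 + 1 + 1 + 1 + 4 + 2 = 10; strictly interior points = area - boundary/2 + 1 = 1867; answer 1867

1867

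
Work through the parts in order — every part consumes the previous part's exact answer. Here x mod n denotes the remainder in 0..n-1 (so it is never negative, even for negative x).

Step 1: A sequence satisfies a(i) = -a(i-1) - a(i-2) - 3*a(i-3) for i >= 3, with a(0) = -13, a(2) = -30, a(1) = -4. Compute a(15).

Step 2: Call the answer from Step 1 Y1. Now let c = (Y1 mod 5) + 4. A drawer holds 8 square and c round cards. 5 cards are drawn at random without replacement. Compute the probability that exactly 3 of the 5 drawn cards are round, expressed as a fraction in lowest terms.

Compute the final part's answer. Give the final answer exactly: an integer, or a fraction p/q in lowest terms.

280/1287

Step 1: a(3) = -1*(-30) - 1*(-4) - 3*(-13) = 73; iterating: a(3)=73, a(4)=-31, a(5)=48, a(6)=-236, a(7)=281, a(8)=-189, a(9)=616, a(10)=-1270, a(11)=1221, a(12)=-1799, a(13)=4388, a(14)=-6252, a(15)=7261; answer 7261
Step 2: Y1 = 7261; c = 5; total draws C(13,5) = 1287; favorable C(5,3)*C(8,2) = 280; P = 280/1287; answer 280/1287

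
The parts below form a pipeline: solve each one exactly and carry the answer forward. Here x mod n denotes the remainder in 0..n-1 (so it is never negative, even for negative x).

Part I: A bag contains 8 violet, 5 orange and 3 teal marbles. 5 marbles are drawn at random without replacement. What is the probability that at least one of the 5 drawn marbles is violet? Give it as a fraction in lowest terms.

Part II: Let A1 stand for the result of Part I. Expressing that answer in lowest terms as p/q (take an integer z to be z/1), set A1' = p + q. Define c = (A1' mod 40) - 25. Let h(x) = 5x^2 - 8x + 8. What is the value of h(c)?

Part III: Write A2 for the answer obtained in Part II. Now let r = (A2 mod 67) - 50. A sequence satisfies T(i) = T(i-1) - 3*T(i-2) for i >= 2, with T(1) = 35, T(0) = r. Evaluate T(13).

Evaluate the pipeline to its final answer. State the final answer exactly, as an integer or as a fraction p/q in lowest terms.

Part I: total draws C(16,5) = 4368; complement C(8,5) = 56; favorable 4368 - 56 = 4312; P = 77/78; answer 77/78
Part II: A1 = 77/78; threaded value p + q = 155; c = 10; 5*(10)^2 - 8*(10)^1 + 8 = (500) + (-80) + (8) = 428; answer 428
Part III: A2 = 428; r = -24; T(2) = 1*(35) - 3*(-24) = 107; iterating: T(2)=107, T(3)=2, T(4)=-319, T(5)=-325, T(6)=632, T(7)=1607, T(8)=-289, T(9)=-5110, T(10)=-4243, T(11)=11087, T(12)=23816, T(13)=-9445; answer -9445

-9445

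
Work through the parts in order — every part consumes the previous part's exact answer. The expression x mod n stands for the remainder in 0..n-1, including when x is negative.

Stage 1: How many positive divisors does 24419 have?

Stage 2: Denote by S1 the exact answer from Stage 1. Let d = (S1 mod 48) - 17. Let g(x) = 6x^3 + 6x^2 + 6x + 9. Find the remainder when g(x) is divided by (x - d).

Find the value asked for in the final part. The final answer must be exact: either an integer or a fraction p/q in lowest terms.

-18981

Stage 1: 24419 is prime, so its only divisors are 1 and 24419; count = 2; answer 2
Stage 2: S1 = 2; d = -15; remainder = value at the root: 6*(-15)^3 + 6*(-15)^2 + 6*(-15)^1 + 9 = (-20250) + (1350) + (-90) + (9) = -18981; answer -18981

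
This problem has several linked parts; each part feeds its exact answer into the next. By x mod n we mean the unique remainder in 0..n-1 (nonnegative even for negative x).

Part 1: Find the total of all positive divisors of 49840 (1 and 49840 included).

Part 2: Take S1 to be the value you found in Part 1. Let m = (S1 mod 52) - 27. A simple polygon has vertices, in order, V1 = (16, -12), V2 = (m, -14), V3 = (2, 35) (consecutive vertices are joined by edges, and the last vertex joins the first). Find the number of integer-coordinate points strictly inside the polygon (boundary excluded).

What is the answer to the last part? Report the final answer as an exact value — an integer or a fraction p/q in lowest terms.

554

Part 1: 49840 = 2^4 * 5 * 7 * 89; sigma = (1 + 2 + 4 + 8 + 16) * (1 + 5) * (1 + 7) * (1 + 89) = 31 * 6 * 8 * 90 = 133920; answer 133920
Part 2: S1 = 133920; m = -7; cross terms: (16*-14 - -7*-12)=-308, (-7*35 - 2*-14)=-217, (2*-12 - 16*35)=-584; twice the area = |-1109| = 1109; area = 1109/2; boundary points = 1 + 1 + 1 = 3; strictly interior points = area - boundary/2 + 1 = 554; answer 554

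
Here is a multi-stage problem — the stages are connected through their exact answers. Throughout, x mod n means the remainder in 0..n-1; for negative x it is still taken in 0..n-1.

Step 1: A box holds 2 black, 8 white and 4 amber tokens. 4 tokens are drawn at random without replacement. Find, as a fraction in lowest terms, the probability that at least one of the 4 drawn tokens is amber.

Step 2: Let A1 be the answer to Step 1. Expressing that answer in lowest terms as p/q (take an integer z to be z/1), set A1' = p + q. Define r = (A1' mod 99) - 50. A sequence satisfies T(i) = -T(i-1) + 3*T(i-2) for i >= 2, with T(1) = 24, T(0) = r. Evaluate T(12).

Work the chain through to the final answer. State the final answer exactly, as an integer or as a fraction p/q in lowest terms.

-83448

Step 1: total draws C(14,4) = 1001; complement C(10,4) = 210; favorable 1001 - 210 = 791; P = 113/143; answer 113/143
Step 2: A1 = 113/143; threaded value p + q = 256; r = 8; T(2) = -1*(24) + 3*(8) = 0; iterating: T(2)=0, T(3)=72, T(4)=-72, T(5)=288, T(6)=-504, T(7)=1368, T(8)=-2880, T(9)=6984, T(10)=-15624, T(11)=36576, T(12)=-83448; answer -83448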